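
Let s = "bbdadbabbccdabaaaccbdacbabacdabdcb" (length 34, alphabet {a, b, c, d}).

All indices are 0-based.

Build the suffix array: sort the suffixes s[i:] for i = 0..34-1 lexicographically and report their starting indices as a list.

rank→(start, suffix):
  0 → (14, 'aaaccbdacbabacdabdcb')
  1 → (15, 'aaccbdacbabacdabdcb')
  2 → (12, 'abaaaccbdacbabacdabdcb')
  3 → (24, 'abacdabdcb')
  4 → (6, 'abbccdabaaaccbdacbabacdabdcb')
  5 → (29, 'abdcb')
  6 → (21, 'acbabacdabdcb')
  7 → (16, 'accbdacbabacdabdcb')
  8 → (26, 'acdabdcb')
  9 → (3, 'adbabbccdabaaaccbdacbabacdabdcb')
  10 → (33, 'b')
  11 → (13, 'baaaccbdacbabacdabdcb')
  12 → (23, 'babacdabdcb')
  13 → (5, 'babbccdabaaaccbdacbabacdabdcb')
  14 → (25, 'bacdabdcb')
  15 → (7, 'bbccdabaaaccbdacbabacdabdcb')
  16 → (0, 'bbdadbabbccdabaaaccbdacbabacdabdcb')
  17 → (8, 'bccdabaaaccbdacbabacdabdcb')
  18 → (19, 'bdacbabacdabdcb')
  19 → (1, 'bdadbabbccdabaaaccbdacbabacdabdcb')
  20 → (30, 'bdcb')
  21 → (32, 'cb')
  22 → (22, 'cbabacdabdcb')
  23 → (18, 'cbdacbabacdabdcb')
  24 → (17, 'ccbdacbabacdabdcb')
  25 → (9, 'ccdabaaaccbdacbabacdabdcb')
  26 → (10, 'cdabaaaccbdacbabacdabdcb')
  27 → (27, 'cdabdcb')
  28 → (11, 'dabaaaccbdacbabacdabdcb')
  29 → (28, 'dabdcb')
  30 → (20, 'dacbabacdabdcb')
  31 → (2, 'dadbabbccdabaaaccbdacbabacdabdcb')
  32 → (4, 'dbabbccdabaaaccbdacbabacdabdcb')
  33 → (31, 'dcb')

[14, 15, 12, 24, 6, 29, 21, 16, 26, 3, 33, 13, 23, 5, 25, 7, 0, 8, 19, 1, 30, 32, 22, 18, 17, 9, 10, 27, 11, 28, 20, 2, 4, 31]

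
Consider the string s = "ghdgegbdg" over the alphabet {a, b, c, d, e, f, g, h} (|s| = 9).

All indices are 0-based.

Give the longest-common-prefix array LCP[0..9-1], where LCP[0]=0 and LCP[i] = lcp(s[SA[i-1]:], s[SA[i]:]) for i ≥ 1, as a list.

rank→(start, suffix):
  0 → (6, 'bdg')
  1 → (7, 'dg')
  2 → (2, 'dgegbdg')
  3 → (4, 'egbdg')
  4 → (8, 'g')
  5 → (5, 'gbdg')
  6 → (3, 'gegbdg')
  7 → (0, 'ghdgegbdg')
  8 → (1, 'hdgegbdg')

SA = [6, 7, 2, 4, 8, 5, 3, 0, 1]
[i] adj suffixes → lcp
  [1] 6/7 → 0 ('')
  [2] 7/2 → 2 ('dg')
  [3] 2/4 → 0 ('')
  [4] 4/8 → 0 ('')
  [5] 8/5 → 1 ('g')
  [6] 5/3 → 1 ('g')
  [7] 3/0 → 1 ('g')
  [8] 0/1 → 0 ('')

[0, 0, 2, 0, 0, 1, 1, 1, 0]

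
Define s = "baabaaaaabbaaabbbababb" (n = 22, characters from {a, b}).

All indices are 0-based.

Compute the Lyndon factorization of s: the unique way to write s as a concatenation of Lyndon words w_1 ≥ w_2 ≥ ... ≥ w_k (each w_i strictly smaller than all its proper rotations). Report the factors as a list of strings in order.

emit factor 1: 'b' (i=0, period=1)
emit factor 2: 'aab' (i=1, period=3)
emit factor 3: 'aaaaabbaaabbbababb' (i=4, period=18)

["b", "aab", "aaaaabbaaabbbababb"]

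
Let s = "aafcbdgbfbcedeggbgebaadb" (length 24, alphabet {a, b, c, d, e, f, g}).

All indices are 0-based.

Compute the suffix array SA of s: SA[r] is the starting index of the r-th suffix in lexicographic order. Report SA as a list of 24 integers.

[20, 0, 21, 1, 23, 19, 9, 4, 7, 16, 3, 10, 22, 12, 5, 18, 11, 13, 8, 2, 6, 15, 17, 14]

sorted suffixes:
  #0 SA[0]=20  'aadb'
  #1 SA[1]=0  'aafcbdgbfbcedeggbgebaadb'
  #2 SA[2]=21  'adb'
  #3 SA[3]=1  'afcbdgbfbcedeggbgebaadb'
  #4 SA[4]=23  'b'
  #5 SA[5]=19  'baadb'
  #6 SA[6]=9  'bcedeggbgebaadb'
  #7 SA[7]=4  'bdgbfbcedeggbgebaadb'
  #8 SA[8]=7  'bfbcedeggbgebaadb'
  #9 SA[9]=16  'bgebaadb'
  #10 SA[10]=3  'cbdgbfbcedeggbgebaadb'
  #11 SA[11]=10  'cedeggbgebaadb'
  #12 SA[12]=22  'db'
  #13 SA[13]=12  'deggbgebaadb'
  #14 SA[14]=5  'dgbfbcedeggbgebaadb'
  #15 SA[15]=18  'ebaadb'
  #16 SA[16]=11  'edeggbgebaadb'
  #17 SA[17]=13  'eggbgebaadb'
  #18 SA[18]=8  'fbcedeggbgebaadb'
  #19 SA[19]=2  'fcbdgbfbcedeggbgebaadb'
  #20 SA[20]=6  'gbfbcedeggbgebaadb'
  #21 SA[21]=15  'gbgebaadb'
  #22 SA[22]=17  'gebaadb'
  #23 SA[23]=14  'ggbgebaadb'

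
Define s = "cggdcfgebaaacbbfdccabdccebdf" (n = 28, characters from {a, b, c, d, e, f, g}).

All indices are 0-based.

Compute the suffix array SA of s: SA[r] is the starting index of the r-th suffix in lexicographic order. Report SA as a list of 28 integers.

[9, 10, 19, 11, 8, 13, 20, 25, 14, 18, 12, 17, 22, 23, 4, 0, 16, 21, 3, 26, 7, 24, 27, 15, 5, 2, 6, 1]

rank | idx | suffix
   0 |   9 | aaacbbfdccabdccebdf
   1 |  10 | aacbbfdccabdccebdf
   2 |  19 | abdccebdf
   3 |  11 | acbbfdccabdccebdf
   4 |   8 | baaacbbfdccabdccebdf
   5 |  13 | bbfdccabdccebdf
   6 |  20 | bdccebdf
   7 |  25 | bdf
   8 |  14 | bfdccabdccebdf
   9 |  18 | cabdccebdf
  10 |  12 | cbbfdccabdccebdf
  11 |  17 | ccabdccebdf
  12 |  22 | ccebdf
  13 |  23 | cebdf
  14 |   4 | cfgebaaacbbfdccabdccebdf
  15 |   0 | cggdcfgebaaacbbfdccabdccebdf
  16 |  16 | dccabdccebdf
  17 |  21 | dccebdf
  18 |   3 | dcfgebaaacbbfdccabdccebdf
  19 |  26 | df
  20 |   7 | ebaaacbbfdccabdccebdf
  21 |  24 | ebdf
  22 |  27 | f
  23 |  15 | fdccabdccebdf
  24 |   5 | fgebaaacbbfdccabdccebdf
  25 |   2 | gdcfgebaaacbbfdccabdccebdf
  26 |   6 | gebaaacbbfdccabdccebdf
  27 |   1 | ggdcfgebaaacbbfdccabdccebdf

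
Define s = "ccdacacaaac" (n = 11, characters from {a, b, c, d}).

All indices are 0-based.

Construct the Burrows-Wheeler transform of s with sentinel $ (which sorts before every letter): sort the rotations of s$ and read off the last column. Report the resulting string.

rank  rotation      last
    0  $ccdacacaaac  c
    1  aaac$ccdacac  c
    2  aac$ccdacaca  a
    3  ac$ccdacacaa  a
    4  acaaac$ccdac  c
    5  acacaaac$ccd  d
    6  c$ccdacacaaa  a
    7  caaac$ccdaca  a
    8  cacaaac$ccda  a
    9  ccdacacaaac$  $
   10  cdacacaaac$c  c
   11  dacacaaac$cc  c

ccaacdaaa$cc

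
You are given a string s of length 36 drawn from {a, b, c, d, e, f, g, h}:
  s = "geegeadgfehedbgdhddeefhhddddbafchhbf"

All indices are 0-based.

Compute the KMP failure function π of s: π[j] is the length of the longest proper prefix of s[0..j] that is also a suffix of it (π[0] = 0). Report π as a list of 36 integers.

π[0] = 0
j=1 s[j]='e': π[1]=0 (border '')
j=2 s[j]='e': π[2]=0 (border '')
j=3 s[j]='g': π[3]=1 (border 'g')
j=4 s[j]='e': π[4]=2 (border 'ge')
j=5 s[j]='a': k: 2→0; π[5]=0 (border '')
j=6 s[j]='d': π[6]=0 (border '')
j=7 s[j]='g': π[7]=1 (border 'g')
j=8 s[j]='f': k: 1→0; π[8]=0 (border '')
j=9 s[j]='e': π[9]=0 (border '')
j=10 s[j]='h': π[10]=0 (border '')
j=11 s[j]='e': π[11]=0 (border '')
j=12 s[j]='d': π[12]=0 (border '')
j=13 s[j]='b': π[13]=0 (border '')
j=14 s[j]='g': π[14]=1 (border 'g')
j=15 s[j]='d': k: 1→0; π[15]=0 (border '')
j=16 s[j]='h': π[16]=0 (border '')
j=17 s[j]='d': π[17]=0 (border '')
j=18 s[j]='d': π[18]=0 (border '')
j=19 s[j]='e': π[19]=0 (border '')
j=20 s[j]='e': π[20]=0 (border '')
j=21 s[j]='f': π[21]=0 (border '')
j=22 s[j]='h': π[22]=0 (border '')
j=23 s[j]='h': π[23]=0 (border '')
j=24 s[j]='d': π[24]=0 (border '')
j=25 s[j]='d': π[25]=0 (border '')
j=26 s[j]='d': π[26]=0 (border '')
j=27 s[j]='d': π[27]=0 (border '')
j=28 s[j]='b': π[28]=0 (border '')
j=29 s[j]='a': π[29]=0 (border '')
j=30 s[j]='f': π[30]=0 (border '')
j=31 s[j]='c': π[31]=0 (border '')
j=32 s[j]='h': π[32]=0 (border '')
j=33 s[j]='h': π[33]=0 (border '')
j=34 s[j]='b': π[34]=0 (border '')
j=35 s[j]='f': π[35]=0 (border '')

[0, 0, 0, 1, 2, 0, 0, 1, 0, 0, 0, 0, 0, 0, 1, 0, 0, 0, 0, 0, 0, 0, 0, 0, 0, 0, 0, 0, 0, 0, 0, 0, 0, 0, 0, 0]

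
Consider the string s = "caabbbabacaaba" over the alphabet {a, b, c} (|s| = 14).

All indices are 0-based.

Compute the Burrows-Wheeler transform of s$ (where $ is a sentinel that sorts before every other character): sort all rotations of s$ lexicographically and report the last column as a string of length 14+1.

abccababababaa$

rank  rotation         last
    0  $caabbbabacaaba  a
    1  a$caabbbabacaab  b
    2  aaba$caabbbabac  c
    3  aabbbabacaaba$c  c
    4  aba$caabbbabaca  a
    5  abacaaba$caabbb  b
    6  abbbabacaaba$ca  a
    7  acaaba$caabbbab  b
    8  ba$caabbbabacaa  a
    9  babacaaba$caabb  b
   10  bacaaba$caabbba  a
   11  bbabacaaba$caab  b
   12  bbbabacaaba$caa  a
   13  caaba$caabbbaba  a
   14  caabbbabacaaba$  $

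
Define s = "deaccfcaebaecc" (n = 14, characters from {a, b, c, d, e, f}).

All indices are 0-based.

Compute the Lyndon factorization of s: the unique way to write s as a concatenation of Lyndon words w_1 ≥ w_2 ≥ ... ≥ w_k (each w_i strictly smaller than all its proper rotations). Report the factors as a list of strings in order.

["de", "accfcaebaecc"]

emit factor 1: 'de' (i=0, period=2)
emit factor 2: 'accfcaebaecc' (i=2, period=12)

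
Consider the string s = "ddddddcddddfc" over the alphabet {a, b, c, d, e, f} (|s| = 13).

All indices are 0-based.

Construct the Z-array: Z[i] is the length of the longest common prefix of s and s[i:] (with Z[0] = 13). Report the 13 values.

Z[0]=13
i=1: outside box; Z[1]=5 extend→box=[1,6)
i=2: min(r-i=4, Z[1]=5)=4; Z[2]=4
i=3: min(r-i=3, Z[2]=4)=3; Z[3]=3
i=4: min(r-i=2, Z[3]=3)=2; Z[4]=2
i=5: min(r-i=1, Z[4]=2)=1; Z[5]=1
i=6: outside box; Z[6]=0
i=7: outside box; Z[7]=4 extend→box=[7,11)
i=8: min(r-i=3, Z[1]=5)=3; Z[8]=3
i=9: min(r-i=2, Z[2]=4)=2; Z[9]=2
i=10: min(r-i=1, Z[3]=3)=1; Z[10]=1
i=11: outside box; Z[11]=0
i=12: outside box; Z[12]=0

[13, 5, 4, 3, 2, 1, 0, 4, 3, 2, 1, 0, 0]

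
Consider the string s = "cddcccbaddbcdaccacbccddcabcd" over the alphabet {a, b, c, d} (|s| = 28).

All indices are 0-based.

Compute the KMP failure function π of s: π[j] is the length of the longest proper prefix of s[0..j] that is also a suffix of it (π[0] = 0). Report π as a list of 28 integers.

π[0] = 0
j=1 s[j]='d': π[1]=0 (border '')
j=2 s[j]='d': π[2]=0 (border '')
j=3 s[j]='c': π[3]=1 (border 'c')
j=4 s[j]='c': k: 1→0; π[4]=1 (border 'c')
j=5 s[j]='c': k: 1→0; π[5]=1 (border 'c')
j=6 s[j]='b': k: 1→0; π[6]=0 (border '')
j=7 s[j]='a': π[7]=0 (border '')
j=8 s[j]='d': π[8]=0 (border '')
j=9 s[j]='d': π[9]=0 (border '')
j=10 s[j]='b': π[10]=0 (border '')
j=11 s[j]='c': π[11]=1 (border 'c')
j=12 s[j]='d': π[12]=2 (border 'cd')
j=13 s[j]='a': k: 2→0; π[13]=0 (border '')
j=14 s[j]='c': π[14]=1 (border 'c')
j=15 s[j]='c': k: 1→0; π[15]=1 (border 'c')
j=16 s[j]='a': k: 1→0; π[16]=0 (border '')
j=17 s[j]='c': π[17]=1 (border 'c')
j=18 s[j]='b': k: 1→0; π[18]=0 (border '')
j=19 s[j]='c': π[19]=1 (border 'c')
j=20 s[j]='c': k: 1→0; π[20]=1 (border 'c')
j=21 s[j]='d': π[21]=2 (border 'cd')
j=22 s[j]='d': π[22]=3 (border 'cdd')
j=23 s[j]='c': π[23]=4 (border 'cddc')
j=24 s[j]='a': k: 4→1→0; π[24]=0 (border '')
j=25 s[j]='b': π[25]=0 (border '')
j=26 s[j]='c': π[26]=1 (border 'c')
j=27 s[j]='d': π[27]=2 (border 'cd')

[0, 0, 0, 1, 1, 1, 0, 0, 0, 0, 0, 1, 2, 0, 1, 1, 0, 1, 0, 1, 1, 2, 3, 4, 0, 0, 1, 2]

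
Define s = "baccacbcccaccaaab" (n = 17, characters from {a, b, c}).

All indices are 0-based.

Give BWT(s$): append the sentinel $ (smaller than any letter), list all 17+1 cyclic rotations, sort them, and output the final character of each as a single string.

rank  rotation            last
    0  $baccacbcccaccaaab  b
    1  aaab$baccacbcccacc  c
    2  aab$baccacbcccacca  a
    3  ab$baccacbcccaccaa  a
    4  acbcccaccaaab$bacc  c
    5  accaaab$baccacbccc  c
    6  accacbcccaccaaab$b  b
    7  b$baccacbcccaccaaa  a
    8  baccacbcccaccaaab$  $
    9  bcccaccaaab$baccac  c
   10  caaab$baccacbcccac  c
   11  cacbcccaccaaab$bac  c
   12  caccaaab$baccacbcc  c
   13  cbcccaccaaab$bacca  a
   14  ccaaab$baccacbccca  a
   15  ccacbcccaccaaab$ba  a
   16  ccaccaaab$baccacbc  c
   17  cccaccaaab$baccacb  b

bcaaccba$ccccaaacb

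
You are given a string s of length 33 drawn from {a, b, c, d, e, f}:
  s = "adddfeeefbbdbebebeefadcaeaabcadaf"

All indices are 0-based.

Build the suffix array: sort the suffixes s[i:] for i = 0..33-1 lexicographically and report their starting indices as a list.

[25, 26, 29, 20, 0, 23, 31, 9, 27, 10, 12, 14, 16, 28, 22, 30, 11, 21, 1, 2, 3, 24, 13, 15, 5, 17, 6, 18, 7, 32, 19, 8, 4]

rank | idx | suffix
   0 |  25 | aabcadaf
   1 |  26 | abcadaf
   2 |  29 | adaf
   3 |  20 | adcaeaabcadaf
   4 |   0 | adddfeeefbbdbebebeefadcaeaabcadaf
   5 |  23 | aeaabcadaf
   6 |  31 | af
   7 |   9 | bbdbebebeefadcaeaabcadaf
   8 |  27 | bcadaf
   9 |  10 | bdbebebeefadcaeaabcadaf
  10 |  12 | bebebeefadcaeaabcadaf
  11 |  14 | bebeefadcaeaabcadaf
  12 |  16 | beefadcaeaabcadaf
  13 |  28 | cadaf
  14 |  22 | caeaabcadaf
  15 |  30 | daf
  16 |  11 | dbebebeefadcaeaabcadaf
  17 |  21 | dcaeaabcadaf
  18 |   1 | dddfeeefbbdbebebeefadcaeaabcadaf
  19 |   2 | ddfeeefbbdbebebeefadcaeaabcadaf
  20 |   3 | dfeeefbbdbebebeefadcaeaabcadaf
  21 |  24 | eaabcadaf
  22 |  13 | ebebeefadcaeaabcadaf
  23 |  15 | ebeefadcaeaabcadaf
  24 |   5 | eeefbbdbebebeefadcaeaabcadaf
  25 |  17 | eefadcaeaabcadaf
  26 |   6 | eefbbdbebebeefadcaeaabcadaf
  27 |  18 | efadcaeaabcadaf
  28 |   7 | efbbdbebebeefadcaeaabcadaf
  29 |  32 | f
  30 |  19 | fadcaeaabcadaf
  31 |   8 | fbbdbebebeefadcaeaabcadaf
  32 |   4 | feeefbbdbebebeefadcaeaabcadaf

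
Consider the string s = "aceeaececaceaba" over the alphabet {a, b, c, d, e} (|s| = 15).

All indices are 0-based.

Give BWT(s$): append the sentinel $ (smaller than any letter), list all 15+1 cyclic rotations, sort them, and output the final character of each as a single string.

abec$eaeaeacecac

rank  rotation          last
    0  $aceeaececaceaba  a
    1  a$aceeaececaceab  b
    2  aba$aceeaececace  e
    3  aceaba$aceeaecec  c
    4  aceeaececaceaba$  $
    5  aececaceaba$acee  e
    6  ba$aceeaececacea  a
    7  caceaba$aceeaece  e
    8  ceaba$aceeaececa  a
    9  cecaceaba$aceeae  e
   10  ceeaececaceaba$a  a
   11  eaba$aceeaececac  c
   12  eaececaceaba$ace  e
   13  ecaceaba$aceeaec  c
   14  ececaceaba$aceea  a
   15  eeaececaceaba$ac  c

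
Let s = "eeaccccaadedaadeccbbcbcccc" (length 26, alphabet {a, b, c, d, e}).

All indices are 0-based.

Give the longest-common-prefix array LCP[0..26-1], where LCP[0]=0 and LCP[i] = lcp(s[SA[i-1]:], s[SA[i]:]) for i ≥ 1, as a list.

sorted suffixes:
  #0 SA[0]=12  'aadeccbbcbcccc'
  #1 SA[1]=7  'aadedaadeccbbcbcccc'
  #2 SA[2]=2  'accccaadedaadeccbbcbcccc'
  #3 SA[3]=13  'adeccbbcbcccc'
  #4 SA[4]=8  'adedaadeccbbcbcccc'
  #5 SA[5]=18  'bbcbcccc'
  #6 SA[6]=19  'bcbcccc'
  #7 SA[7]=21  'bcccc'
  #8 SA[8]=25  'c'
  #9 SA[9]=6  'caadedaadeccbbcbcccc'
  #10 SA[10]=17  'cbbcbcccc'
  #11 SA[11]=20  'cbcccc'
  #12 SA[12]=24  'cc'
  #13 SA[13]=5  'ccaadedaadeccbbcbcccc'
  #14 SA[14]=16  'ccbbcbcccc'
  #15 SA[15]=23  'ccc'
  #16 SA[16]=4  'cccaadedaadeccbbcbcccc'
  #17 SA[17]=22  'cccc'
  #18 SA[18]=3  'ccccaadedaadeccbbcbcccc'
  #19 SA[19]=11  'daadeccbbcbcccc'
  #20 SA[20]=14  'deccbbcbcccc'
  #21 SA[21]=9  'dedaadeccbbcbcccc'
  #22 SA[22]=1  'eaccccaadedaadeccbbcbcccc'
  #23 SA[23]=15  'eccbbcbcccc'
  #24 SA[24]=10  'edaadeccbbcbcccc'
  #25 SA[25]=0  'eeaccccaadedaadeccbbcbcccc'

SA = [12, 7, 2, 13, 8, 18, 19, 21, 25, 6, 17, 20, 24, 5, 16, 23, 4, 22, 3, 11, 14, 9, 1, 15, 10, 0]
rank  pair      lcp
   1  s[12:],s[7:]  4  'aade'
   2  s[7:],s[2:]  1  'a'
   3  s[2:],s[13:]  1  'a'
   4  s[13:],s[8:]  3  'ade'
   5  s[8:],s[18:]  0  ''
   6  s[18:],s[19:]  1  'b'
   7  s[19:],s[21:]  2  'bc'
   8  s[21:],s[25:]  0  ''
   9  s[25:],s[6:]  1  'c'
  10  s[6:],s[17:]  1  'c'
  11  s[17:],s[20:]  2  'cb'
  12  s[20:],s[24:]  1  'c'
  13  s[24:],s[5:]  2  'cc'
  14  s[5:],s[16:]  2  'cc'
  15  s[16:],s[23:]  2  'cc'
  16  s[23:],s[4:]  3  'ccc'
  17  s[4:],s[22:]  3  'ccc'
  18  s[22:],s[3:]  4  'cccc'
  19  s[3:],s[11:]  0  ''
  20  s[11:],s[14:]  1  'd'
  21  s[14:],s[9:]  2  'de'
  22  s[9:],s[1:]  0  ''
  23  s[1:],s[15:]  1  'e'
  24  s[15:],s[10:]  1  'e'
  25  s[10:],s[0:]  1  'e'

[0, 4, 1, 1, 3, 0, 1, 2, 0, 1, 1, 2, 1, 2, 2, 2, 3, 3, 4, 0, 1, 2, 0, 1, 1, 1]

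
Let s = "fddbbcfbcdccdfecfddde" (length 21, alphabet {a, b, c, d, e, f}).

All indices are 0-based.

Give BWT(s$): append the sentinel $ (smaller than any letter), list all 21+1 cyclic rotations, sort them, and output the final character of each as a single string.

edfbdbcbedcffddcdfc$cd

rank  rotation                last
    0  $fddbbcfbcdccdfecfddde  e
    1  bbcfbcdccdfecfddde$fdd  d
    2  bcdccdfecfddde$fddbbcf  f
    3  bcfbcdccdfecfddde$fddb  b
    4  ccdfecfddde$fddbbcfbcd  d
    5  cdccdfecfddde$fddbbcfb  b
    6  cdfecfddde$fddbbcfbcdc  c
    7  cfbcdccdfecfddde$fddbb  b
    8  cfddde$fddbbcfbcdccdfe  e
    9  dbbcfbcdccdfecfddde$fd  d
   10  dccdfecfddde$fddbbcfbc  c
   11  ddbbcfbcdccdfecfddde$f  f
   12  ddde$fddbbcfbcdccdfecf  f
   13  dde$fddbbcfbcdccdfecfd  d
   14  de$fddbbcfbcdccdfecfdd  d
   15  dfecfddde$fddbbcfbcdcc  c
   16  e$fddbbcfbcdccdfecfddd  d
   17  ecfddde$fddbbcfbcdccdf  f
   18  fbcdccdfecfddde$fddbbc  c
   19  fddbbcfbcdccdfecfddde$  $
   20  fddde$fddbbcfbcdccdfec  c
   21  fecfddde$fddbbcfbcdccd  d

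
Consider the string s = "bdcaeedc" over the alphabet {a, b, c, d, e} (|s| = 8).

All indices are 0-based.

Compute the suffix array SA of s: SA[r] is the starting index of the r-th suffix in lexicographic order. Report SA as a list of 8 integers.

rank | idx | suffix
   0 |   3 | aeedc
   1 |   0 | bdcaeedc
   2 |   7 | c
   3 |   2 | caeedc
   4 |   6 | dc
   5 |   1 | dcaeedc
   6 |   5 | edc
   7 |   4 | eedc

[3, 0, 7, 2, 6, 1, 5, 4]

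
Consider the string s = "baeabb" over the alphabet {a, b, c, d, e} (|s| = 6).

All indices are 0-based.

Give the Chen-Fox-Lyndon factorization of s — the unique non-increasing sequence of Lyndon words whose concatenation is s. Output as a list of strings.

["b", "ae", "abb"]

emit factor 1: 'b' (i=0, period=1)
emit factor 2: 'ae' (i=1, period=2)
emit factor 3: 'abb' (i=3, period=3)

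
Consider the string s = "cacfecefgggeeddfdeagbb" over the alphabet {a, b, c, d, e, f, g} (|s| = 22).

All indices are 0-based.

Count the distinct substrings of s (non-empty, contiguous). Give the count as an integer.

237

rank→(start, suffix):
  0 → (1, 'acfecefgggeeddfdeagbb')
  1 → (18, 'agbb')
  2 → (21, 'b')
  3 → (20, 'bb')
  4 → (0, 'cacfecefgggeeddfdeagbb')
  5 → (5, 'cefgggeeddfdeagbb')
  6 → (2, 'cfecefgggeeddfdeagbb')
  7 → (13, 'ddfdeagbb')
  8 → (16, 'deagbb')
  9 → (14, 'dfdeagbb')
  10 → (17, 'eagbb')
  11 → (4, 'ecefgggeeddfdeagbb')
  12 → (12, 'eddfdeagbb')
  13 → (11, 'eeddfdeagbb')
  14 → (6, 'efgggeeddfdeagbb')
  15 → (15, 'fdeagbb')
  16 → (3, 'fecefgggeeddfdeagbb')
  17 → (7, 'fgggeeddfdeagbb')
  18 → (19, 'gbb')
  19 → (10, 'geeddfdeagbb')
  20 → (9, 'ggeeddfdeagbb')
  21 → (8, 'gggeeddfdeagbb')

SA = [1, 18, 21, 20, 0, 5, 2, 13, 16, 14, 17, 4, 12, 11, 6, 15, 3, 7, 19, 10, 9, 8]
i: (SA[i-1],SA[i]) lcp shared
  1: (1,18) 1 'a'
  2: (18,21) 0 ''
  3: (21,20) 1 'b'
  4: (20,0) 0 ''
  5: (0,5) 1 'c'
  6: (5,2) 1 'c'
  7: (2,13) 0 ''
  8: (13,16) 1 'd'
  9: (16,14) 1 'd'
  10: (14,17) 0 ''
  11: (17,4) 1 'e'
  12: (4,12) 1 'e'
  13: (12,11) 1 'e'
  14: (11,6) 1 'e'
  15: (6,15) 0 ''
  16: (15,3) 1 'f'
  17: (3,7) 1 'f'
  18: (7,19) 0 ''
  19: (19,10) 1 'g'
  20: (10,9) 1 'g'
  21: (9,8) 2 'gg'

n(n+1)/2 = 22·23/2 = 253
Σ LCP = 0 + 1 + 0 + 1 + 0 + 1 + 1 + 0 + 1 + 1 + 0 + 1 + 1 + 1 + 1 + 0 + 1 + 1 + 0 + 1 + 1 + 2 = 16
distinct = 253 − 16 = 237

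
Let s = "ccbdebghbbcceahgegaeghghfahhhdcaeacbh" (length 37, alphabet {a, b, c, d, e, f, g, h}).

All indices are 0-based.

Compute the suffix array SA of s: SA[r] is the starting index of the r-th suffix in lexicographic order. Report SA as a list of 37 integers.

[33, 31, 18, 13, 25, 8, 9, 2, 5, 35, 30, 1, 34, 0, 10, 11, 29, 3, 32, 12, 4, 16, 19, 24, 17, 15, 6, 22, 20, 36, 7, 28, 23, 14, 21, 27, 26]

sorted suffixes:
  #0 SA[0]=33  'acbh'
  #1 SA[1]=31  'aeacbh'
  #2 SA[2]=18  'aeghghfahhhdcaeacbh'
  #3 SA[3]=13  'ahgegaeghghfahhhdcaeacbh'
  #4 SA[4]=25  'ahhhdcaeacbh'
  #5 SA[5]=8  'bbcceahgegaeghghfahhhdcaeacbh'
  #6 SA[6]=9  'bcceahgegaeghghfahhhdcaeacbh'
  #7 SA[7]=2  'bdebghbbcceahgegaeghghfahhhdcaeacbh'
  #8 SA[8]=5  'bghbbcceahgegaeghghfahhhdcaeacbh'
  #9 SA[9]=35  'bh'
  #10 SA[10]=30  'caeacbh'
  #11 SA[11]=1  'cbdebghbbcceahgegaeghghfahhhdcaeacbh'
  #12 SA[12]=34  'cbh'
  #13 SA[13]=0  'ccbdebghbbcceahgegaeghghfahhhdcaeacbh'
  #14 SA[14]=10  'cceahgegaeghghfahhhdcaeacbh'
  #15 SA[15]=11  'ceahgegaeghghfahhhdcaeacbh'
  #16 SA[16]=29  'dcaeacbh'
  #17 SA[17]=3  'debghbbcceahgegaeghghfahhhdcaeacbh'
  #18 SA[18]=32  'eacbh'
  #19 SA[19]=12  'eahgegaeghghfahhhdcaeacbh'
  #20 SA[20]=4  'ebghbbcceahgegaeghghfahhhdcaeacbh'
  #21 SA[21]=16  'egaeghghfahhhdcaeacbh'
  #22 SA[22]=19  'eghghfahhhdcaeacbh'
  #23 SA[23]=24  'fahhhdcaeacbh'
  #24 SA[24]=17  'gaeghghfahhhdcaeacbh'
  #25 SA[25]=15  'gegaeghghfahhhdcaeacbh'
  #26 SA[26]=6  'ghbbcceahgegaeghghfahhhdcaeacbh'
  #27 SA[27]=22  'ghfahhhdcaeacbh'
  #28 SA[28]=20  'ghghfahhhdcaeacbh'
  #29 SA[29]=36  'h'
  #30 SA[30]=7  'hbbcceahgegaeghghfahhhdcaeacbh'
  #31 SA[31]=28  'hdcaeacbh'
  #32 SA[32]=23  'hfahhhdcaeacbh'
  #33 SA[33]=14  'hgegaeghghfahhhdcaeacbh'
  #34 SA[34]=21  'hghfahhhdcaeacbh'
  #35 SA[35]=27  'hhdcaeacbh'
  #36 SA[36]=26  'hhhdcaeacbh'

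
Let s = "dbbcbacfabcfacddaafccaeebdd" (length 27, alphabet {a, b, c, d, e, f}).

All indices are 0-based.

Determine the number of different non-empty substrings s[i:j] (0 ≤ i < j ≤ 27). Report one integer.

351

rank→(start, suffix):
  0 → (16, 'aafccaeebdd')
  1 → (8, 'abcfacddaafccaeebdd')
  2 → (12, 'acddaafccaeebdd')
  3 → (5, 'acfabcfacddaafccaeebdd')
  4 → (21, 'aeebdd')
  5 → (17, 'afccaeebdd')
  6 → (4, 'bacfabcfacddaafccaeebdd')
  7 → (1, 'bbcbacfabcfacddaafccaeebdd')
  8 → (2, 'bcbacfabcfacddaafccaeebdd')
  9 → (9, 'bcfacddaafccaeebdd')
  10 → (24, 'bdd')
  11 → (20, 'caeebdd')
  12 → (3, 'cbacfabcfacddaafccaeebdd')
  13 → (19, 'ccaeebdd')
  14 → (13, 'cddaafccaeebdd')
  15 → (6, 'cfabcfacddaafccaeebdd')
  16 → (10, 'cfacddaafccaeebdd')
  17 → (26, 'd')
  18 → (15, 'daafccaeebdd')
  19 → (0, 'dbbcbacfabcfacddaafccaeebdd')
  20 → (25, 'dd')
  21 → (14, 'ddaafccaeebdd')
  22 → (23, 'ebdd')
  23 → (22, 'eebdd')
  24 → (7, 'fabcfacddaafccaeebdd')
  25 → (11, 'facddaafccaeebdd')
  26 → (18, 'fccaeebdd')

SA = [16, 8, 12, 5, 21, 17, 4, 1, 2, 9, 24, 20, 3, 19, 13, 6, 10, 26, 15, 0, 25, 14, 23, 22, 7, 11, 18]
rank  pair      lcp
   1  s[16:],s[8:]  1  'a'
   2  s[8:],s[12:]  1  'a'
   3  s[12:],s[5:]  2  'ac'
   4  s[5:],s[21:]  1  'a'
   5  s[21:],s[17:]  1  'a'
   6  s[17:],s[4:]  0  ''
   7  s[4:],s[1:]  1  'b'
   8  s[1:],s[2:]  1  'b'
   9  s[2:],s[9:]  2  'bc'
  10  s[9:],s[24:]  1  'b'
  11  s[24:],s[20:]  0  ''
  12  s[20:],s[3:]  1  'c'
  13  s[3:],s[19:]  1  'c'
  14  s[19:],s[13:]  1  'c'
  15  s[13:],s[6:]  1  'c'
  16  s[6:],s[10:]  3  'cfa'
  17  s[10:],s[26:]  0  ''
  18  s[26:],s[15:]  1  'd'
  19  s[15:],s[0:]  1  'd'
  20  s[0:],s[25:]  1  'd'
  21  s[25:],s[14:]  2  'dd'
  22  s[14:],s[23:]  0  ''
  23  s[23:],s[22:]  1  'e'
  24  s[22:],s[7:]  0  ''
  25  s[7:],s[11:]  2  'fa'
  26  s[11:],s[18:]  1  'f'

n(n+1)/2 = 27·28/2 = 378
Σ LCP = 0 + 1 + 1 + 2 + 1 + 1 + 0 + 1 + 1 + 2 + 1 + 0 + 1 + 1 + 1 + 1 + 3 + 0 + 1 + 1 + 1 + 2 + 0 + 1 + 0 + 2 + 1 = 27
distinct = 378 − 27 = 351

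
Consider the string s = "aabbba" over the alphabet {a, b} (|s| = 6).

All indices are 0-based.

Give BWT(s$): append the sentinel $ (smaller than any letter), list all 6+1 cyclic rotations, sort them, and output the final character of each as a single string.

ab$abba

rank  rotation last
    0  $aabbba  a
    1  a$aabbb  b
    2  aabbba$  $
    3  abbba$a  a
    4  ba$aabb  b
    5  bba$aab  b
    6  bbba$aa  a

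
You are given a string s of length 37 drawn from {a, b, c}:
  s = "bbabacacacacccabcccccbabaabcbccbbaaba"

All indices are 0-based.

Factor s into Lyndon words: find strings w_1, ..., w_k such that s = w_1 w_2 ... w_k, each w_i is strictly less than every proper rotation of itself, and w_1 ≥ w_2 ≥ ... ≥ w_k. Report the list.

["b", "b", "abacacacacccabcccccb", "ab", "aabcbccbb", "aab", "a"]

emit factor 1: 'b' (i=0, period=1)
emit factor 2: 'b' (i=1, period=1)
emit factor 3: 'abacacacacccabcccccb' (i=2, period=20)
emit factor 4: 'ab' (i=22, period=2)
emit factor 5: 'aabcbccbb' (i=24, period=9)
emit factor 6: 'aab' (i=33, period=3)
emit factor 7: 'a' (i=36, period=1)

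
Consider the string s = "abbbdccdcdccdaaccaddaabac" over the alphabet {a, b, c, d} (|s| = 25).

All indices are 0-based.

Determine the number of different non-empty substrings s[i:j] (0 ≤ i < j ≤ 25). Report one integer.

288

rank→(start, suffix):
  0 → (20, 'aabac')
  1 → (13, 'aaccaddaabac')
  2 → (21, 'abac')
  3 → (0, 'abbbdccdcdccdaaccaddaabac')
  4 → (23, 'ac')
  5 → (14, 'accaddaabac')
  6 → (17, 'addaabac')
  7 → (22, 'bac')
  8 → (1, 'bbbdccdcdccdaaccaddaabac')
  9 → (2, 'bbdccdcdccdaaccaddaabac')
  10 → (3, 'bdccdcdccdaaccaddaabac')
  11 → (24, 'c')
  12 → (16, 'caddaabac')
  13 → (15, 'ccaddaabac')
  14 → (10, 'ccdaaccaddaabac')
  15 → (5, 'ccdcdccdaaccaddaabac')
  16 → (11, 'cdaaccaddaabac')
  17 → (8, 'cdccdaaccaddaabac')
  18 → (6, 'cdcdccdaaccaddaabac')
  19 → (19, 'daabac')
  20 → (12, 'daaccaddaabac')
  21 → (9, 'dccdaaccaddaabac')
  22 → (4, 'dccdcdccdaaccaddaabac')
  23 → (7, 'dcdccdaaccaddaabac')
  24 → (18, 'ddaabac')

SA = [20, 13, 21, 0, 23, 14, 17, 22, 1, 2, 3, 24, 16, 15, 10, 5, 11, 8, 6, 19, 12, 9, 4, 7, 18]
rank  pair      lcp
   1  s[20:],s[13:]  2  'aa'
   2  s[13:],s[21:]  1  'a'
   3  s[21:],s[0:]  2  'ab'
   4  s[0:],s[23:]  1  'a'
   5  s[23:],s[14:]  2  'ac'
   6  s[14:],s[17:]  1  'a'
   7  s[17:],s[22:]  0  ''
   8  s[22:],s[1:]  1  'b'
   9  s[1:],s[2:]  2  'bb'
  10  s[2:],s[3:]  1  'b'
  11  s[3:],s[24:]  0  ''
  12  s[24:],s[16:]  1  'c'
  13  s[16:],s[15:]  1  'c'
  14  s[15:],s[10:]  2  'cc'
  15  s[10:],s[5:]  3  'ccd'
  16  s[5:],s[11:]  1  'c'
  17  s[11:],s[8:]  2  'cd'
  18  s[8:],s[6:]  3  'cdc'
  19  s[6:],s[19:]  0  ''
  20  s[19:],s[12:]  3  'daa'
  21  s[12:],s[9:]  1  'd'
  22  s[9:],s[4:]  4  'dccd'
  23  s[4:],s[7:]  2  'dc'
  24  s[7:],s[18:]  1  'd'

n(n+1)/2 = 25·26/2 = 325
Σ LCP = 0 + 2 + 1 + 2 + 1 + 2 + 1 + 0 + 1 + 2 + 1 + 0 + 1 + 1 + 2 + 3 + 1 + 2 + 3 + 0 + 3 + 1 + 4 + 2 + 1 = 37
distinct = 325 − 37 = 288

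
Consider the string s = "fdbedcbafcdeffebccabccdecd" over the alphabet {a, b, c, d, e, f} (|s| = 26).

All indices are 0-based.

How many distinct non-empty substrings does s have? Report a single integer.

324

rank | idx | suffix
   0 |  18 | abccdecd
   1 |   7 | afcdeffebccabccdecd
   2 |   6 | bafcdeffebccabccdecd
   3 |  15 | bccabccdecd
   4 |  19 | bccdecd
   5 |   2 | bedcbafcdeffebccabccdecd
   6 |  17 | cabccdecd
   7 |   5 | cbafcdeffebccabccdecd
   8 |  16 | ccabccdecd
   9 |  20 | ccdecd
  10 |  24 | cd
  11 |  21 | cdecd
  12 |   9 | cdeffebccabccdecd
  13 |  25 | d
  14 |   1 | dbedcbafcdeffebccabccdecd
  15 |   4 | dcbafcdeffebccabccdecd
  16 |  22 | decd
  17 |  10 | deffebccabccdecd
  18 |  14 | ebccabccdecd
  19 |  23 | ecd
  20 |   3 | edcbafcdeffebccabccdecd
  21 |  11 | effebccabccdecd
  22 |   8 | fcdeffebccabccdecd
  23 |   0 | fdbedcbafcdeffebccabccdecd
  24 |  13 | febccabccdecd
  25 |  12 | ffebccabccdecd

SA = [18, 7, 6, 15, 19, 2, 17, 5, 16, 20, 24, 21, 9, 25, 1, 4, 22, 10, 14, 23, 3, 11, 8, 0, 13, 12]
i: (SA[i-1],SA[i]) lcp shared
  1: (18,7) 1 'a'
  2: (7,6) 0 ''
  3: (6,15) 1 'b'
  4: (15,19) 3 'bcc'
  5: (19,2) 1 'b'
  6: (2,17) 0 ''
  7: (17,5) 1 'c'
  8: (5,16) 1 'c'
  9: (16,20) 2 'cc'
  10: (20,24) 1 'c'
  11: (24,21) 2 'cd'
  12: (21,9) 3 'cde'
  13: (9,25) 0 ''
  14: (25,1) 1 'd'
  15: (1,4) 1 'd'
  16: (4,22) 1 'd'
  17: (22,10) 2 'de'
  18: (10,14) 0 ''
  19: (14,23) 1 'e'
  20: (23,3) 1 'e'
  21: (3,11) 1 'e'
  22: (11,8) 0 ''
  23: (8,0) 1 'f'
  24: (0,13) 1 'f'
  25: (13,12) 1 'f'

n(n+1)/2 = 26·27/2 = 351
Σ LCP = 0 + 1 + 0 + 1 + 3 + 1 + 0 + 1 + 1 + 2 + 1 + 2 + 3 + 0 + 1 + 1 + 1 + 2 + 0 + 1 + 1 + 1 + 0 + 1 + 1 + 1 = 27
distinct = 351 − 27 = 324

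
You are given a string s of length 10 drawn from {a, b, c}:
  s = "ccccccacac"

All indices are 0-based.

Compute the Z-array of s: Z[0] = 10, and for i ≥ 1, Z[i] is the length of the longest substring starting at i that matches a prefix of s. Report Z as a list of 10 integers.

Z[0]=10
i=1: i≥r, start 0; Z[1]=5 extend→box=[1,6)
i=2: min(r-i=4, Z[1]=5)=4; Z[2]=4
i=3: min(r-i=3, Z[2]=4)=3; Z[3]=3
i=4: min(r-i=2, Z[3]=3)=2; Z[4]=2
i=5: min(r-i=1, Z[4]=2)=1; Z[5]=1
i=6: i≥r, start 0; Z[6]=0
i=7: i≥r, start 0; Z[7]=1 extend→box=[7,8)
i=8: i≥r, start 0; Z[8]=0
i=9: i≥r, start 0; Z[9]=1 extend→box=[9,10)

[10, 5, 4, 3, 2, 1, 0, 1, 0, 1]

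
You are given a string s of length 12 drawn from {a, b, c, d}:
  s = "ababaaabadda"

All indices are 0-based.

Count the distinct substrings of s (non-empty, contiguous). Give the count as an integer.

sorted suffixes:
  #0 SA[0]=11  'a'
  #1 SA[1]=4  'aaabadda'
  #2 SA[2]=5  'aabadda'
  #3 SA[3]=2  'abaaabadda'
  #4 SA[4]=0  'ababaaabadda'
  #5 SA[5]=6  'abadda'
  #6 SA[6]=8  'adda'
  #7 SA[7]=3  'baaabadda'
  #8 SA[8]=1  'babaaabadda'
  #9 SA[9]=7  'badda'
  #10 SA[10]=10  'da'
  #11 SA[11]=9  'dda'

SA = [11, 4, 5, 2, 0, 6, 8, 3, 1, 7, 10, 9]
rank  pair      lcp
   1  s[11:],s[4:]  1  'a'
   2  s[4:],s[5:]  2  'aa'
   3  s[5:],s[2:]  1  'a'
   4  s[2:],s[0:]  3  'aba'
   5  s[0:],s[6:]  3  'aba'
   6  s[6:],s[8:]  1  'a'
   7  s[8:],s[3:]  0  ''
   8  s[3:],s[1:]  2  'ba'
   9  s[1:],s[7:]  2  'ba'
  10  s[7:],s[10:]  0  ''
  11  s[10:],s[9:]  1  'd'

n(n+1)/2 = 12·13/2 = 78
Σ LCP = 0 + 1 + 2 + 1 + 3 + 3 + 1 + 0 + 2 + 2 + 0 + 1 = 16
distinct = 78 − 16 = 62

62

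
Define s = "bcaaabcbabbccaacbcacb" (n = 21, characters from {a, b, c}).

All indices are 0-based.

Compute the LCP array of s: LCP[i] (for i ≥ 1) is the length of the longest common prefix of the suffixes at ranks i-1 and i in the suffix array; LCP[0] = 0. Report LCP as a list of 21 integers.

rank→(start, suffix):
  0 → (2, 'aaabcbabbccaacbcacb')
  1 → (3, 'aabcbabbccaacbcacb')
  2 → (13, 'aacbcacb')
  3 → (8, 'abbccaacbcacb')
  4 → (4, 'abcbabbccaacbcacb')
  5 → (18, 'acb')
  6 → (14, 'acbcacb')
  7 → (20, 'b')
  8 → (7, 'babbccaacbcacb')
  9 → (9, 'bbccaacbcacb')
  10 → (0, 'bcaaabcbabbccaacbcacb')
  11 → (16, 'bcacb')
  12 → (5, 'bcbabbccaacbcacb')
  13 → (10, 'bccaacbcacb')
  14 → (1, 'caaabcbabbccaacbcacb')
  15 → (12, 'caacbcacb')
  16 → (17, 'cacb')
  17 → (19, 'cb')
  18 → (6, 'cbabbccaacbcacb')
  19 → (15, 'cbcacb')
  20 → (11, 'ccaacbcacb')

SA = [2, 3, 13, 8, 4, 18, 14, 20, 7, 9, 0, 16, 5, 10, 1, 12, 17, 19, 6, 15, 11]
[i] adj suffixes → lcp
  [1] 2/3 → 2 ('aa')
  [2] 3/13 → 2 ('aa')
  [3] 13/8 → 1 ('a')
  [4] 8/4 → 2 ('ab')
  [5] 4/18 → 1 ('a')
  [6] 18/14 → 3 ('acb')
  [7] 14/20 → 0 ('')
  [8] 20/7 → 1 ('b')
  [9] 7/9 → 1 ('b')
  [10] 9/0 → 1 ('b')
  [11] 0/16 → 3 ('bca')
  [12] 16/5 → 2 ('bc')
  [13] 5/10 → 2 ('bc')
  [14] 10/1 → 0 ('')
  [15] 1/12 → 3 ('caa')
  [16] 12/17 → 2 ('ca')
  [17] 17/19 → 1 ('c')
  [18] 19/6 → 2 ('cb')
  [19] 6/15 → 2 ('cb')
  [20] 15/11 → 1 ('c')

[0, 2, 2, 1, 2, 1, 3, 0, 1, 1, 1, 3, 2, 2, 0, 3, 2, 1, 2, 2, 1]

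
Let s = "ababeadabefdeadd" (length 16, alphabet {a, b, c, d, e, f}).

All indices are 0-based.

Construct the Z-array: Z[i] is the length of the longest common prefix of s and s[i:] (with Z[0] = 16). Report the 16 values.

Z[0]=16
i=1: outside box; Z[1]=0
i=2: outside box; Z[2]=2 scan→box=[2,4)
i=3: min(r-i=1, Z[1]=0)=0; Z[3]=0
i=4: outside box; Z[4]=0
i=5: outside box; Z[5]=1 scan→box=[5,6)
i=6: outside box; Z[6]=0
i=7: outside box; Z[7]=2 scan→box=[7,9)
i=8: min(r-i=1, Z[1]=0)=0; Z[8]=0
i=9: outside box; Z[9]=0
i=10: outside box; Z[10]=0
i=11: outside box; Z[11]=0
i=12: outside box; Z[12]=0
i=13: outside box; Z[13]=1 scan→box=[13,14)
i=14: outside box; Z[14]=0
i=15: outside box; Z[15]=0

[16, 0, 2, 0, 0, 1, 0, 2, 0, 0, 0, 0, 0, 1, 0, 0]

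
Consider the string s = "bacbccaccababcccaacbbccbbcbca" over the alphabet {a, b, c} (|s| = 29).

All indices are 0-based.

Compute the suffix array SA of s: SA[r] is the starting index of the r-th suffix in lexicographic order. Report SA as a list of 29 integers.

sorted suffixes:
  #0 SA[0]=28  'a'
  #1 SA[1]=16  'aacbbccbbcbca'
  #2 SA[2]=9  'ababcccaacbbccbbcbca'
  #3 SA[3]=11  'abcccaacbbccbbcbca'
  #4 SA[4]=17  'acbbccbbcbca'
  #5 SA[5]=1  'acbccaccababcccaacbbccbbcbca'
  #6 SA[6]=6  'accababcccaacbbccbbcbca'
  #7 SA[7]=10  'babcccaacbbccbbcbca'
  #8 SA[8]=0  'bacbccaccababcccaacbbccbbcbca'
  #9 SA[9]=23  'bbcbca'
  #10 SA[10]=19  'bbccbbcbca'
  #11 SA[11]=26  'bca'
  #12 SA[12]=24  'bcbca'
  #13 SA[13]=3  'bccaccababcccaacbbccbbcbca'
  #14 SA[14]=20  'bccbbcbca'
  #15 SA[15]=12  'bcccaacbbccbbcbca'
  #16 SA[16]=27  'ca'
  #17 SA[17]=15  'caacbbccbbcbca'
  #18 SA[18]=8  'cababcccaacbbccbbcbca'
  #19 SA[19]=5  'caccababcccaacbbccbbcbca'
  #20 SA[20]=22  'cbbcbca'
  #21 SA[21]=18  'cbbccbbcbca'
  #22 SA[22]=25  'cbca'
  #23 SA[23]=2  'cbccaccababcccaacbbccbbcbca'
  #24 SA[24]=14  'ccaacbbccbbcbca'
  #25 SA[25]=7  'ccababcccaacbbccbbcbca'
  #26 SA[26]=4  'ccaccababcccaacbbccbbcbca'
  #27 SA[27]=21  'ccbbcbca'
  #28 SA[28]=13  'cccaacbbccbbcbca'

[28, 16, 9, 11, 17, 1, 6, 10, 0, 23, 19, 26, 24, 3, 20, 12, 27, 15, 8, 5, 22, 18, 25, 2, 14, 7, 4, 21, 13]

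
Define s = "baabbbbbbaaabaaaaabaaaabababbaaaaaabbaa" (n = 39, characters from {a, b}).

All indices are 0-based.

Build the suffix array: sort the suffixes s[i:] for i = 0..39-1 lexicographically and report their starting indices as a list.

rank→(start, suffix):
  0 → (38, 'a')
  1 → (37, 'aa')
  2 → (29, 'aaaaaabbaa')
  3 → (13, 'aaaaabaaaabababbaaaaaabbaa')
  4 → (30, 'aaaaabbaa')
  5 → (14, 'aaaabaaaabababbaaaaaabbaa')
  6 → (19, 'aaaabababbaaaaaabbaa')
  7 → (31, 'aaaabbaa')
  8 → (9, 'aaabaaaaabaaaabababbaaaaaabbaa')
  9 → (15, 'aaabaaaabababbaaaaaabbaa')
  10 → (20, 'aaabababbaaaaaabbaa')
  11 → (32, 'aaabbaa')
  12 → (10, 'aabaaaaabaaaabababbaaaaaabbaa')
  13 → (16, 'aabaaaabababbaaaaaabbaa')
  14 → (21, 'aabababbaaaaaabbaa')
  15 → (33, 'aabbaa')
  16 → (1, 'aabbbbbbaaabaaaaabaaaabababbaaaaaabbaa')
  17 → (11, 'abaaaaabaaaabababbaaaaaabbaa')
  18 → (17, 'abaaaabababbaaaaaabbaa')
  19 → (22, 'abababbaaaaaabbaa')
  20 → (24, 'ababbaaaaaabbaa')
  21 → (34, 'abbaa')
  22 → (26, 'abbaaaaaabbaa')
  23 → (2, 'abbbbbbaaabaaaaabaaaabababbaaaaaabbaa')
  24 → (36, 'baa')
  25 → (28, 'baaaaaabbaa')
  26 → (12, 'baaaaabaaaabababbaaaaaabbaa')
  27 → (18, 'baaaabababbaaaaaabbaa')
  28 → (8, 'baaabaaaaabaaaabababbaaaaaabbaa')
  29 → (0, 'baabbbbbbaaabaaaaabaaaabababbaaaaaabbaa')
  30 → (23, 'bababbaaaaaabbaa')
  31 → (25, 'babbaaaaaabbaa')
  32 → (35, 'bbaa')
  33 → (27, 'bbaaaaaabbaa')
  34 → (7, 'bbaaabaaaaabaaaabababbaaaaaabbaa')
  35 → (6, 'bbbaaabaaaaabaaaabababbaaaaaabbaa')
  36 → (5, 'bbbbaaabaaaaabaaaabababbaaaaaabbaa')
  37 → (4, 'bbbbbaaabaaaaabaaaabababbaaaaaabbaa')
  38 → (3, 'bbbbbbaaabaaaaabaaaabababbaaaaaabbaa')

[38, 37, 29, 13, 30, 14, 19, 31, 9, 15, 20, 32, 10, 16, 21, 33, 1, 11, 17, 22, 24, 34, 26, 2, 36, 28, 12, 18, 8, 0, 23, 25, 35, 27, 7, 6, 5, 4, 3]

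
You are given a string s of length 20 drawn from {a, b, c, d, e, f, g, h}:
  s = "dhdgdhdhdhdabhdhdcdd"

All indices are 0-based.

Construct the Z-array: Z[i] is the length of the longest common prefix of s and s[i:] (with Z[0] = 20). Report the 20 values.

Z[0]=20
i=1: fresh scan; Z[1]=0
i=2: fresh scan; Z[2]=1 scan→box=[2,3)
i=3: fresh scan; Z[3]=0
i=4: fresh scan; Z[4]=3 scan→box=[4,7)
i=5: min(r-i=2, Z[1]=0)=0; Z[5]=0
i=6: min(r-i=1, Z[2]=1)=1; Z[6]=3 scan→box=[6,9)
i=7: min(r-i=2, Z[1]=0)=0; Z[7]=0
i=8: min(r-i=1, Z[2]=1)=1; Z[8]=3 scan→box=[8,11)
i=9: min(r-i=2, Z[1]=0)=0; Z[9]=0
i=10: min(r-i=1, Z[2]=1)=1; Z[10]=1
i=11: fresh scan; Z[11]=0
i=12: fresh scan; Z[12]=0
i=13: fresh scan; Z[13]=0
i=14: fresh scan; Z[14]=3 scan→box=[14,17)
i=15: min(r-i=2, Z[1]=0)=0; Z[15]=0
i=16: min(r-i=1, Z[2]=1)=1; Z[16]=1
i=17: fresh scan; Z[17]=0
i=18: fresh scan; Z[18]=1 scan→box=[18,19)
i=19: fresh scan; Z[19]=1 scan→box=[19,20)

[20, 0, 1, 0, 3, 0, 3, 0, 3, 0, 1, 0, 0, 0, 3, 0, 1, 0, 1, 1]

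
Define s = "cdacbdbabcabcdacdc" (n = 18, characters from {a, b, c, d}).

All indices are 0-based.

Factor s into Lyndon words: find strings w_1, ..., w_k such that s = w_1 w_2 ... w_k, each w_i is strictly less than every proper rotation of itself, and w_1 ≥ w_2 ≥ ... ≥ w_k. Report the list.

emit factor 1: 'cd' (i=0, period=2)
emit factor 2: 'acbdb' (i=2, period=5)
emit factor 3: 'abcabcdacdc' (i=7, period=11)

["cd", "acbdb", "abcabcdacdc"]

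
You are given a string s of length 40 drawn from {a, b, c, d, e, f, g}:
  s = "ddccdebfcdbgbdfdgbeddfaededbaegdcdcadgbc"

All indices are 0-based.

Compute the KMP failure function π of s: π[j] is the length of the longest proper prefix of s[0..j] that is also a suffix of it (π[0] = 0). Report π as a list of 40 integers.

π[0] = 0
j=1 s[j]='d': π[1]=1 (border 'd')
j=2 s[j]='c': k: 1→0; π[2]=0 (border '')
j=3 s[j]='c': π[3]=0 (border '')
j=4 s[j]='d': π[4]=1 (border 'd')
j=5 s[j]='e': k: 1→0; π[5]=0 (border '')
j=6 s[j]='b': π[6]=0 (border '')
j=7 s[j]='f': π[7]=0 (border '')
j=8 s[j]='c': π[8]=0 (border '')
j=9 s[j]='d': π[9]=1 (border 'd')
j=10 s[j]='b': k: 1→0; π[10]=0 (border '')
j=11 s[j]='g': π[11]=0 (border '')
j=12 s[j]='b': π[12]=0 (border '')
j=13 s[j]='d': π[13]=1 (border 'd')
j=14 s[j]='f': k: 1→0; π[14]=0 (border '')
j=15 s[j]='d': π[15]=1 (border 'd')
j=16 s[j]='g': k: 1→0; π[16]=0 (border '')
j=17 s[j]='b': π[17]=0 (border '')
j=18 s[j]='e': π[18]=0 (border '')
j=19 s[j]='d': π[19]=1 (border 'd')
j=20 s[j]='d': π[20]=2 (border 'dd')
j=21 s[j]='f': k: 2→1→0; π[21]=0 (border '')
j=22 s[j]='a': π[22]=0 (border '')
j=23 s[j]='e': π[23]=0 (border '')
j=24 s[j]='d': π[24]=1 (border 'd')
j=25 s[j]='e': k: 1→0; π[25]=0 (border '')
j=26 s[j]='d': π[26]=1 (border 'd')
j=27 s[j]='b': k: 1→0; π[27]=0 (border '')
j=28 s[j]='a': π[28]=0 (border '')
j=29 s[j]='e': π[29]=0 (border '')
j=30 s[j]='g': π[30]=0 (border '')
j=31 s[j]='d': π[31]=1 (border 'd')
j=32 s[j]='c': k: 1→0; π[32]=0 (border '')
j=33 s[j]='d': π[33]=1 (border 'd')
j=34 s[j]='c': k: 1→0; π[34]=0 (border '')
j=35 s[j]='a': π[35]=0 (border '')
j=36 s[j]='d': π[36]=1 (border 'd')
j=37 s[j]='g': k: 1→0; π[37]=0 (border '')
j=38 s[j]='b': π[38]=0 (border '')
j=39 s[j]='c': π[39]=0 (border '')

[0, 1, 0, 0, 1, 0, 0, 0, 0, 1, 0, 0, 0, 1, 0, 1, 0, 0, 0, 1, 2, 0, 0, 0, 1, 0, 1, 0, 0, 0, 0, 1, 0, 1, 0, 0, 1, 0, 0, 0]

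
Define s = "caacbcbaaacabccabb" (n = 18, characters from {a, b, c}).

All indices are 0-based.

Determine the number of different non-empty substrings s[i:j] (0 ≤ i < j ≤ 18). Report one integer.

rank | idx | suffix
   0 |   7 | aaacabccabb
   1 |   8 | aacabccabb
   2 |   1 | aacbcbaaacabccabb
   3 |  15 | abb
   4 |  11 | abccabb
   5 |   9 | acabccabb
   6 |   2 | acbcbaaacabccabb
   7 |  17 | b
   8 |   6 | baaacabccabb
   9 |  16 | bb
  10 |   4 | bcbaaacabccabb
  11 |  12 | bccabb
  12 |   0 | caacbcbaaacabccabb
  13 |  14 | cabb
  14 |  10 | cabccabb
  15 |   5 | cbaaacabccabb
  16 |   3 | cbcbaaacabccabb
  17 |  13 | ccabb

SA = [7, 8, 1, 15, 11, 9, 2, 17, 6, 16, 4, 12, 0, 14, 10, 5, 3, 13]
[i] adj suffixes → lcp
  [1] 7/8 → 2 ('aa')
  [2] 8/1 → 3 ('aac')
  [3] 1/15 → 1 ('a')
  [4] 15/11 → 2 ('ab')
  [5] 11/9 → 1 ('a')
  [6] 9/2 → 2 ('ac')
  [7] 2/17 → 0 ('')
  [8] 17/6 → 1 ('b')
  [9] 6/16 → 1 ('b')
  [10] 16/4 → 1 ('b')
  [11] 4/12 → 2 ('bc')
  [12] 12/0 → 0 ('')
  [13] 0/14 → 2 ('ca')
  [14] 14/10 → 3 ('cab')
  [15] 10/5 → 1 ('c')
  [16] 5/3 → 2 ('cb')
  [17] 3/13 → 1 ('c')

n(n+1)/2 = 18·19/2 = 171
Σ LCP = 0 + 2 + 3 + 1 + 2 + 1 + 2 + 0 + 1 + 1 + 1 + 2 + 0 + 2 + 3 + 1 + 2 + 1 = 25
distinct = 171 − 25 = 146

146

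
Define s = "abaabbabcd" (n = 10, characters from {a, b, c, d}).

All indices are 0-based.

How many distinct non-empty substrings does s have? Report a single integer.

sorted suffixes:
  #0 SA[0]=2  'aabbabcd'
  #1 SA[1]=0  'abaabbabcd'
  #2 SA[2]=3  'abbabcd'
  #3 SA[3]=6  'abcd'
  #4 SA[4]=1  'baabbabcd'
  #5 SA[5]=5  'babcd'
  #6 SA[6]=4  'bbabcd'
  #7 SA[7]=7  'bcd'
  #8 SA[8]=8  'cd'
  #9 SA[9]=9  'd'

SA = [2, 0, 3, 6, 1, 5, 4, 7, 8, 9]
i: (SA[i-1],SA[i]) lcp shared
  1: (2,0) 1 'a'
  2: (0,3) 2 'ab'
  3: (3,6) 2 'ab'
  4: (6,1) 0 ''
  5: (1,5) 2 'ba'
  6: (5,4) 1 'b'
  7: (4,7) 1 'b'
  8: (7,8) 0 ''
  9: (8,9) 0 ''

n(n+1)/2 = 10·11/2 = 55
Σ LCP = 0 + 1 + 2 + 2 + 0 + 2 + 1 + 1 + 0 + 0 = 9
distinct = 55 − 9 = 46

46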